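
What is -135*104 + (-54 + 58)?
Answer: -14036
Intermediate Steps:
-135*104 + (-54 + 58) = -14040 + 4 = -14036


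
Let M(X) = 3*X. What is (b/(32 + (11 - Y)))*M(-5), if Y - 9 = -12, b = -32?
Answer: 240/23 ≈ 10.435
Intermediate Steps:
Y = -3 (Y = 9 - 12 = -3)
(b/(32 + (11 - Y)))*M(-5) = (-32/(32 + (11 - 1*(-3))))*(3*(-5)) = (-32/(32 + (11 + 3)))*(-15) = (-32/(32 + 14))*(-15) = (-32/46)*(-15) = ((1/46)*(-32))*(-15) = -16/23*(-15) = 240/23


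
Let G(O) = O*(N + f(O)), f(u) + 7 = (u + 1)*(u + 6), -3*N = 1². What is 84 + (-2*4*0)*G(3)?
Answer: 84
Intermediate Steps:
N = -⅓ (N = -⅓*1² = -⅓*1 = -⅓ ≈ -0.33333)
f(u) = -7 + (1 + u)*(6 + u) (f(u) = -7 + (u + 1)*(u + 6) = -7 + (1 + u)*(6 + u))
G(O) = O*(-4/3 + O² + 7*O) (G(O) = O*(-⅓ + (-1 + O² + 7*O)) = O*(-4/3 + O² + 7*O))
84 + (-2*4*0)*G(3) = 84 + (-2*4*0)*((⅓)*3*(-4 + 3*3² + 21*3)) = 84 + (-8*0)*((⅓)*3*(-4 + 3*9 + 63)) = 84 + 0*((⅓)*3*(-4 + 27 + 63)) = 84 + 0*((⅓)*3*86) = 84 + 0*86 = 84 + 0 = 84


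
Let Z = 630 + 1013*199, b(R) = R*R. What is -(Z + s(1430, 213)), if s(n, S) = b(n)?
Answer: -2247117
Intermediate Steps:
b(R) = R²
s(n, S) = n²
Z = 202217 (Z = 630 + 201587 = 202217)
-(Z + s(1430, 213)) = -(202217 + 1430²) = -(202217 + 2044900) = -1*2247117 = -2247117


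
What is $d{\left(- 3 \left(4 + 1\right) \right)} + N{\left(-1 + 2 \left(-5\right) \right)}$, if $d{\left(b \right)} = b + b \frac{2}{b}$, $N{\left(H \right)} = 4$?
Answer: $-9$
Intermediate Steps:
$d{\left(b \right)} = 2 + b$ ($d{\left(b \right)} = b + 2 = 2 + b$)
$d{\left(- 3 \left(4 + 1\right) \right)} + N{\left(-1 + 2 \left(-5\right) \right)} = \left(2 - 3 \left(4 + 1\right)\right) + 4 = \left(2 - 15\right) + 4 = -13 + 4 = -9$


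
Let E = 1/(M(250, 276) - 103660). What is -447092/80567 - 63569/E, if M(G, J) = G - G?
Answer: 530901284713088/80567 ≈ 6.5896e+9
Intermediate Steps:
M(G, J) = 0
E = -1/103660 (E = 1/(0 - 103660) = 1/(-103660) = -1/103660 ≈ -9.6469e-6)
-447092/80567 - 63569/E = -447092/80567 - 63569/(-1/103660) = -447092*1/80567 - 63569*(-103660) = -447092/80567 + 6589562540 = 530901284713088/80567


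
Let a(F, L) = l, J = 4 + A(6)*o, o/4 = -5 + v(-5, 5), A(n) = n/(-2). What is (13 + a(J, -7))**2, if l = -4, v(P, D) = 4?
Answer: 81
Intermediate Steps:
A(n) = -n/2 (A(n) = n*(-1/2) = -n/2)
o = -4 (o = 4*(-5 + 4) = 4*(-1) = -4)
J = 16 (J = 4 - 1/2*6*(-4) = 4 - 3*(-4) = 4 + 12 = 16)
a(F, L) = -4
(13 + a(J, -7))**2 = (13 - 4)**2 = 9**2 = 81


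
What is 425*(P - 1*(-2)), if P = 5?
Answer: 2975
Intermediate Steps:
425*(P - 1*(-2)) = 425*(5 - 1*(-2)) = 425*(5 + 2) = 425*7 = 2975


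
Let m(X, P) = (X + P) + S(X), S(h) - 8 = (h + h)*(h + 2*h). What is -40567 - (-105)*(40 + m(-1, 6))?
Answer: -34372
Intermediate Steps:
S(h) = 8 + 6*h² (S(h) = 8 + (h + h)*(h + 2*h) = 8 + (2*h)*(3*h) = 8 + 6*h²)
m(X, P) = 8 + P + X + 6*X² (m(X, P) = (X + P) + (8 + 6*X²) = (P + X) + (8 + 6*X²) = 8 + P + X + 6*X²)
-40567 - (-105)*(40 + m(-1, 6)) = -40567 - (-105)*(40 + (8 + 6 - 1 + 6*(-1)²)) = -40567 - (-105)*(40 + (8 + 6 - 1 + 6*1)) = -40567 - (-105)*(40 + (8 + 6 - 1 + 6)) = -40567 - (-105)*(40 + 19) = -40567 - (-105)*59 = -40567 - 1*(-6195) = -40567 + 6195 = -34372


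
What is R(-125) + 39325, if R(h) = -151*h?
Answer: 58200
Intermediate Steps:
R(-125) + 39325 = -151*(-125) + 39325 = 18875 + 39325 = 58200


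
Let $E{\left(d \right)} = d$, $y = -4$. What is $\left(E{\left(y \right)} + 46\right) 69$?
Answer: $2898$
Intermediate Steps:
$\left(E{\left(y \right)} + 46\right) 69 = \left(-4 + 46\right) 69 = 42 \cdot 69 = 2898$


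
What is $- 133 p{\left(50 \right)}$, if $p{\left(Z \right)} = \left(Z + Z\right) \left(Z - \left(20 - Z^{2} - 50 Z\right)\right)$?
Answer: $-66899000$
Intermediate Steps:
$p{\left(Z \right)} = 2 Z \left(-20 + Z^{2} + 51 Z\right)$ ($p{\left(Z \right)} = 2 Z \left(Z + \left(-20 + Z^{2} + 50 Z\right)\right) = 2 Z \left(-20 + Z^{2} + 51 Z\right)$)
$- 133 p{\left(50 \right)} = - 133 \cdot 2 \cdot 50 \left(-20 + 50^{2} + 51 \cdot 50\right) = - 133 \cdot 2 \cdot 50 \left(-20 + 2500 + 2550\right) = - 133 \cdot 2 \cdot 50 \cdot 5030 = \left(-133\right) 503000 = -66899000$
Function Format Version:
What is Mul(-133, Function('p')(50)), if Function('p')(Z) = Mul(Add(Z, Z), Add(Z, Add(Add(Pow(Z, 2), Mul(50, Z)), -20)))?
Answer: -66899000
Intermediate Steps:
Function('p')(Z) = Mul(2, Z, Add(-20, Pow(Z, 2), Mul(51, Z))) (Function('p')(Z) = Mul(Mul(2, Z), Add(Z, Add(-20, Pow(Z, 2), Mul(50, Z)))) = Mul(Mul(2, Z), Add(-20, Pow(Z, 2), Mul(51, Z))) = Mul(2, Z, Add(-20, Pow(Z, 2), Mul(51, Z))))
Mul(-133, Function('p')(50)) = Mul(-133, Mul(2, 50, Add(-20, Pow(50, 2), Mul(51, 50)))) = Mul(-133, Mul(2, 50, Add(-20, 2500, 2550))) = Mul(-133, Mul(2, 50, 5030)) = Mul(-133, 503000) = -66899000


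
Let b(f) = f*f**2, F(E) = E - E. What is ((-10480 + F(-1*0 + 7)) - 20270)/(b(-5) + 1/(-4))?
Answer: 41000/167 ≈ 245.51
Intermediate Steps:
F(E) = 0
b(f) = f**3
((-10480 + F(-1*0 + 7)) - 20270)/(b(-5) + 1/(-4)) = ((-10480 + 0) - 20270)/((-5)**3 + 1/(-4)) = (-10480 - 20270)/(-125 - 1/4) = -30750/(-501/4) = -30750*(-4/501) = 41000/167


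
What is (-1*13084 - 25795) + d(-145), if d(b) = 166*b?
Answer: -62949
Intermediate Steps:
(-1*13084 - 25795) + d(-145) = (-1*13084 - 25795) + 166*(-145) = (-13084 - 25795) - 24070 = -38879 - 24070 = -62949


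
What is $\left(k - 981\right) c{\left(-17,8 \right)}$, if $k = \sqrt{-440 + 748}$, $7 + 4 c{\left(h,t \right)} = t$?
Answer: $- \frac{981}{4} + \frac{\sqrt{77}}{2} \approx -240.86$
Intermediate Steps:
$c{\left(h,t \right)} = - \frac{7}{4} + \frac{t}{4}$
$k = 2 \sqrt{77}$ ($k = \sqrt{308} = 2 \sqrt{77} \approx 17.55$)
$\left(k - 981\right) c{\left(-17,8 \right)} = \left(2 \sqrt{77} - 981\right) \left(- \frac{7}{4} + \frac{1}{4} \cdot 8\right) = \left(-981 + 2 \sqrt{77}\right) \left(- \frac{7}{4} + 2\right) = \left(-981 + 2 \sqrt{77}\right) \frac{1}{4} = - \frac{981}{4} + \frac{\sqrt{77}}{2}$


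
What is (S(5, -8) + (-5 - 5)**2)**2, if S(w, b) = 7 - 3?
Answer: 10816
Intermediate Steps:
S(w, b) = 4
(S(5, -8) + (-5 - 5)**2)**2 = (4 + (-5 - 5)**2)**2 = (4 + (-10)**2)**2 = (4 + 100)**2 = 104**2 = 10816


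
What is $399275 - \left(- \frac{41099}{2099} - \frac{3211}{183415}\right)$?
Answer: $\frac{153723662551349}{384988085} \approx 3.9929 \cdot 10^{5}$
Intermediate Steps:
$399275 - \left(- \frac{41099}{2099} - \frac{3211}{183415}\right) = 399275 - - \frac{7544912974}{384988085} = 399275 + \left(\frac{41099}{2099} + \frac{3211}{183415}\right) = 399275 + \frac{7544912974}{384988085} = \frac{153723662551349}{384988085}$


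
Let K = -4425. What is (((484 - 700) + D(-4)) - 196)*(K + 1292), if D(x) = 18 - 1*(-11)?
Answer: 1199939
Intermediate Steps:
D(x) = 29 (D(x) = 18 + 11 = 29)
(((484 - 700) + D(-4)) - 196)*(K + 1292) = (((484 - 700) + 29) - 196)*(-4425 + 1292) = ((-216 + 29) - 196)*(-3133) = (-187 - 196)*(-3133) = -383*(-3133) = 1199939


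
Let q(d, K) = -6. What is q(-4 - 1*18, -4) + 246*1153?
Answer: 283632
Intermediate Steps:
q(-4 - 1*18, -4) + 246*1153 = -6 + 246*1153 = -6 + 283638 = 283632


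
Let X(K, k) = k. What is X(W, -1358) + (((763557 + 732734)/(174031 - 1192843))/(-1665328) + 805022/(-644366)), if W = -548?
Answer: -743011579882517707147/546633768483703488 ≈ -1359.3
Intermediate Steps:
X(W, -1358) + (((763557 + 732734)/(174031 - 1192843))/(-1665328) + 805022/(-644366)) = -1358 + (((763557 + 732734)/(174031 - 1192843))/(-1665328) + 805022/(-644366)) = -1358 + ((1496291/(-1018812))*(-1/1665328) + 805022*(-1/644366)) = -1358 + ((1496291*(-1/1018812))*(-1/1665328) - 402511/322183) = -1358 + (-1496291/1018812*(-1/1665328) - 402511/322183) = -1358 + (1496291/1696656150336 - 402511/322183) = -1358 - 682922281648370443/546633768483703488 = -743011579882517707147/546633768483703488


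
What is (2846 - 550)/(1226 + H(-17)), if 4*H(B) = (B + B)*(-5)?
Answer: 4592/2537 ≈ 1.8100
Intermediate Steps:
H(B) = -5*B/2 (H(B) = ((B + B)*(-5))/4 = ((2*B)*(-5))/4 = (-10*B)/4 = -5*B/2)
(2846 - 550)/(1226 + H(-17)) = (2846 - 550)/(1226 - 5/2*(-17)) = 2296/(1226 + 85/2) = 2296/(2537/2) = 2296*(2/2537) = 4592/2537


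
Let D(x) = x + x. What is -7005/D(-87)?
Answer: 2335/58 ≈ 40.259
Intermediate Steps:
D(x) = 2*x
-7005/D(-87) = -7005/(2*(-87)) = -7005/(-174) = -7005*(-1/174) = 2335/58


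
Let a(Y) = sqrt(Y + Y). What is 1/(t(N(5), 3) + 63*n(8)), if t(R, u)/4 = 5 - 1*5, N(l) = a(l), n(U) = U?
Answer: 1/504 ≈ 0.0019841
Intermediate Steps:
a(Y) = sqrt(2)*sqrt(Y) (a(Y) = sqrt(2*Y) = sqrt(2)*sqrt(Y))
N(l) = sqrt(2)*sqrt(l)
t(R, u) = 0 (t(R, u) = 4*(5 - 1*5) = 4*(5 - 5) = 4*0 = 0)
1/(t(N(5), 3) + 63*n(8)) = 1/(0 + 63*8) = 1/(0 + 504) = 1/504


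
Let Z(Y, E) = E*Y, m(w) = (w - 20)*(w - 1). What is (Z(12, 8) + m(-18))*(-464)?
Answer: -379552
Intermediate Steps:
m(w) = (-1 + w)*(-20 + w) (m(w) = (-20 + w)*(-1 + w) = (-1 + w)*(-20 + w))
(Z(12, 8) + m(-18))*(-464) = (8*12 + (20 + (-18)**2 - 21*(-18)))*(-464) = (96 + (20 + 324 + 378))*(-464) = (96 + 722)*(-464) = 818*(-464) = -379552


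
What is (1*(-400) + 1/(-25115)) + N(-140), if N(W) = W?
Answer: -13562101/25115 ≈ -540.00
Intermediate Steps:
(1*(-400) + 1/(-25115)) + N(-140) = (1*(-400) + 1/(-25115)) - 140 = (-400 - 1/25115) - 140 = -10046001/25115 - 140 = -13562101/25115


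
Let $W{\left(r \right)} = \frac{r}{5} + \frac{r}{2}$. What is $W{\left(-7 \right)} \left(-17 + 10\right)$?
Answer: $\frac{343}{10} \approx 34.3$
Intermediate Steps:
$W{\left(r \right)} = \frac{7 r}{10}$ ($W{\left(r \right)} = r \frac{1}{5} + r \frac{1}{2} = \frac{r}{5} + \frac{r}{2} = \frac{7 r}{10}$)
$W{\left(-7 \right)} \left(-17 + 10\right) = \frac{7}{10} \left(-7\right) \left(-17 + 10\right) = \left(- \frac{49}{10}\right) \left(-7\right) = \frac{343}{10}$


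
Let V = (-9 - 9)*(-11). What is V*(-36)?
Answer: -7128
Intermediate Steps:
V = 198 (V = -18*(-11) = 198)
V*(-36) = 198*(-36) = -7128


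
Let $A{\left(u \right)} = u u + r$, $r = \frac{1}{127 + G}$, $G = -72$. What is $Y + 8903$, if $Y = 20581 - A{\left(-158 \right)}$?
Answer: $\frac{248599}{55} \approx 4520.0$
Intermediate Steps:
$r = \frac{1}{55}$ ($r = \frac{1}{127 - 72} = \frac{1}{55} \approx 0.018182$)
$A{\left(u \right)} = \frac{1}{55} + u^{2}$ ($A{\left(u \right)} = u u + \frac{1}{55} = u^{2} + \frac{1}{55} = \frac{1}{55} + u^{2}$)
$Y = - \frac{241066}{55}$ ($Y = 20581 - \left(\frac{1}{55} + \left(-158\right)^{2}\right) = 20581 - \left(\frac{1}{55} + 24964\right) = 20581 - \frac{1373021}{55} = - \frac{241066}{55} \approx -4383.0$)
$Y + 8903 = - \frac{241066}{55} + 8903 = \frac{248599}{55}$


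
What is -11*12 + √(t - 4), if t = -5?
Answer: -132 + 3*I ≈ -132.0 + 3.0*I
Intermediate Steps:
-11*12 + √(t - 4) = -11*12 + √(-5 - 4) = -132 + √(-9) = -132 + 3*I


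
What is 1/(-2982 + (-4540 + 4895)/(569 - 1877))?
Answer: -1308/3900811 ≈ -0.00033531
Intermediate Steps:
1/(-2982 + (-4540 + 4895)/(569 - 1877)) = 1/(-2982 + 355/(-1308)) = 1/(-2982 + 355*(-1/1308)) = 1/(-2982 - 355/1308) = 1/(-3900811/1308) = -1308/3900811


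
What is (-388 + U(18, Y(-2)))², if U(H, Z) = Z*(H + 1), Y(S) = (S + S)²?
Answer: 7056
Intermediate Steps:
Y(S) = 4*S² (Y(S) = (2*S)² = 4*S²)
U(H, Z) = Z*(1 + H)
(-388 + U(18, Y(-2)))² = (-388 + (4*(-2)²)*(1 + 18))² = (-388 + (4*4)*19)² = (-388 + 16*19)² = (-388 + 304)² = (-84)² = 7056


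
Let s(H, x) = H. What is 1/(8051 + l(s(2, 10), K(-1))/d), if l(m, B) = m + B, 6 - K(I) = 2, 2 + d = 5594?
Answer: 932/7503533 ≈ 0.00012421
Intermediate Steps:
d = 5592 (d = -2 + 5594 = 5592)
K(I) = 4 (K(I) = 6 - 1*2 = 6 - 2 = 4)
l(m, B) = B + m
1/(8051 + l(s(2, 10), K(-1))/d) = 1/(8051 + (4 + 2)/5592) = 1/(8051 + 6*(1/5592)) = 1/(8051 + 1/932) = 1/(7503533/932) = 932/7503533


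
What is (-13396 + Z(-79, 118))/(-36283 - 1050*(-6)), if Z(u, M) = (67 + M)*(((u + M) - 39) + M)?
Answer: -8434/29983 ≈ -0.28129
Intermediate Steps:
Z(u, M) = (67 + M)*(-39 + u + 2*M) (Z(u, M) = (67 + M)*(((M + u) - 39) + M) = (67 + M)*((-39 + M + u) + M) = (67 + M)*(-39 + u + 2*M))
(-13396 + Z(-79, 118))/(-36283 - 1050*(-6)) = (-13396 + (-2613 + 2*118**2 + 67*(-79) + 95*118 + 118*(-79)))/(-36283 - 1050*(-6)) = (-13396 + (-2613 + 2*13924 - 5293 + 11210 - 9322))/(-36283 + 6300) = (-13396 + (-2613 + 27848 - 5293 + 11210 - 9322))/(-29983) = (-13396 + 21830)*(-1/29983) = 8434*(-1/29983) = -8434/29983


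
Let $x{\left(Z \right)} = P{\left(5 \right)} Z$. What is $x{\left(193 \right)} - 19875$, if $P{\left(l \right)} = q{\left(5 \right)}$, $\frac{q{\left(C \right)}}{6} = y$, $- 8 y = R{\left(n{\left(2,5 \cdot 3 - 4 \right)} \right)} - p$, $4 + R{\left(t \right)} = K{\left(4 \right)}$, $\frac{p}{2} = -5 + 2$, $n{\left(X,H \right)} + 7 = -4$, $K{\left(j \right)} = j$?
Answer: $- \frac{41487}{2} \approx -20744.0$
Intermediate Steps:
$n{\left(X,H \right)} = -11$ ($n{\left(X,H \right)} = -7 - 4 = -11$)
$p = -6$ ($p = 2 \left(-5 + 2\right) = 2 \left(-3\right) = -6$)
$R{\left(t \right)} = 0$ ($R{\left(t \right)} = -4 + 4 = 0$)
$y = - \frac{3}{4}$ ($y = - \frac{0 - -6}{8} = - \frac{0 + 6}{8} = \left(- \frac{1}{8}\right) 6 = - \frac{3}{4} \approx -0.75$)
$q{\left(C \right)} = - \frac{9}{2}$ ($q{\left(C \right)} = 6 \left(- \frac{3}{4}\right) = - \frac{9}{2}$)
$P{\left(l \right)} = - \frac{9}{2}$
$x{\left(Z \right)} = - \frac{9 Z}{2}$
$x{\left(193 \right)} - 19875 = \left(- \frac{9}{2}\right) 193 - 19875 = - \frac{1737}{2} - 19875 = - \frac{41487}{2}$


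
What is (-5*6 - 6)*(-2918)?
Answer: 105048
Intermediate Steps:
(-5*6 - 6)*(-2918) = (-30 - 6)*(-2918) = -36*(-2918) = 105048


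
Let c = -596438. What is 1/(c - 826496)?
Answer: -1/1422934 ≈ -7.0277e-7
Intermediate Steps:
1/(c - 826496) = 1/(-596438 - 826496) = 1/(-1422934) = -1/1422934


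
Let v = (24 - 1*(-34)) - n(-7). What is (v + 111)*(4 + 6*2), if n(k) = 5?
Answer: 2624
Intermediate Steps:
v = 53 (v = (24 - 1*(-34)) - 1*5 = (24 + 34) - 5 = 58 - 5 = 53)
(v + 111)*(4 + 6*2) = (53 + 111)*(4 + 6*2) = 164*(4 + 12) = 164*16 = 2624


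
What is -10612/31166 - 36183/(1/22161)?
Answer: -12495251353235/15583 ≈ -8.0185e+8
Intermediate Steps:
-10612/31166 - 36183/(1/22161) = -10612*1/31166 - 36183/1/22161 = -5306/15583 - 36183*22161 = -5306/15583 - 801851463 = -12495251353235/15583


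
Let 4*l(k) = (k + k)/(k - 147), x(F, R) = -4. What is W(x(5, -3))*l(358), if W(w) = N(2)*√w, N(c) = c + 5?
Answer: 2506*I/211 ≈ 11.877*I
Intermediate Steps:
N(c) = 5 + c
l(k) = k/(2*(-147 + k)) (l(k) = ((k + k)/(k - 147))/4 = ((2*k)/(-147 + k))/4 = (2*k/(-147 + k))/4 = k/(2*(-147 + k)))
W(w) = 7*√w (W(w) = (5 + 2)*√w = 7*√w)
W(x(5, -3))*l(358) = (7*√(-4))*((½)*358/(-147 + 358)) = (7*(2*I))*((½)*358/211) = (14*I)*((½)*358*(1/211)) = (14*I)*(179/211) = 2506*I/211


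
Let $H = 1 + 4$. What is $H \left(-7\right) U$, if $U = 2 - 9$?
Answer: $245$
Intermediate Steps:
$H = 5$
$U = -7$ ($U = 2 - 9 = -7$)
$H \left(-7\right) U = 5 \left(-7\right) \left(-7\right) = \left(-35\right) \left(-7\right) = 245$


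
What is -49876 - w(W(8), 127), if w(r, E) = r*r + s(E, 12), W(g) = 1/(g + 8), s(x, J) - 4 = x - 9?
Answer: -12799489/256 ≈ -49998.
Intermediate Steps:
s(x, J) = -5 + x (s(x, J) = 4 + (x - 9) = 4 + (-9 + x) = -5 + x)
W(g) = 1/(8 + g)
w(r, E) = -5 + E + r**2 (w(r, E) = r*r + (-5 + E) = r**2 + (-5 + E) = -5 + E + r**2)
-49876 - w(W(8), 127) = -49876 - (-5 + 127 + (1/(8 + 8))**2) = -49876 - (-5 + 127 + (1/16)**2) = -49876 - (-5 + 127 + 1/256) = -49876 - 1*31233/256 = -49876 - 31233/256 = -12799489/256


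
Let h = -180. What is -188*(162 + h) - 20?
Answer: 3364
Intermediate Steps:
-188*(162 + h) - 20 = -188*(162 - 180) - 20 = -188*(-18) - 20 = 3384 - 20 = 3364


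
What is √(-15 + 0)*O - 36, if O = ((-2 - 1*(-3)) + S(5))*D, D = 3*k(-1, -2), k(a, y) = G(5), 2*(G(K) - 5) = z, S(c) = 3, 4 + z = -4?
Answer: -36 + 12*I*√15 ≈ -36.0 + 46.476*I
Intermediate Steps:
z = -8 (z = -4 - 4 = -8)
G(K) = 1 (G(K) = 5 + (½)*(-8) = 5 - 4 = 1)
k(a, y) = 1
D = 3 (D = 3*1 = 3)
O = 12 (O = ((-2 - 1*(-3)) + 3)*3 = ((-2 + 3) + 3)*3 = (1 + 3)*3 = 4*3 = 12)
√(-15 + 0)*O - 36 = √(-15 + 0)*12 - 36 = √(-15)*12 - 36 = (I*√15)*12 - 36 = 12*I*√15 - 36 = -36 + 12*I*√15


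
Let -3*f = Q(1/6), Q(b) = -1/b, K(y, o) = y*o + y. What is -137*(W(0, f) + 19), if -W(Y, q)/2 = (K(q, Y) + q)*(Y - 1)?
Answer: -3699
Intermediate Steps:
K(y, o) = y + o*y (K(y, o) = o*y + y = y + o*y)
f = 2 (f = -(-1)/(3*(1/6)) = -(-1)/(3*1/6) = -(-1)*6/3 = -1/3*(-6) = 2)
W(Y, q) = -2*(-1 + Y)*(q + q*(1 + Y)) (W(Y, q) = -2*(q*(1 + Y) + q)*(Y - 1) = -2*(q + q*(1 + Y))*(-1 + Y) = -2*(-1 + Y)*(q + q*(1 + Y)))
-137*(W(0, f) + 19) = -137*(2*2*(2 - 1*0*(1 + 0)) + 19) = -137*(2*2*(2 - 1*0*1) + 19) = -137*(2*2*(2 + 0) + 19) = -137*(2*2*2 + 19) = -137*(8 + 19) = -137*27 = -3699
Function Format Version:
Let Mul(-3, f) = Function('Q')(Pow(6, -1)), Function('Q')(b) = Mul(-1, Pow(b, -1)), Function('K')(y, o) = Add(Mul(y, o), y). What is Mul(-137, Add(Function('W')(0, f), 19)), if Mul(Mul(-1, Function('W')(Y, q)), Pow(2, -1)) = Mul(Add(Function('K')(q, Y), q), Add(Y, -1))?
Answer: -3699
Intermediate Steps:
Function('K')(y, o) = Add(y, Mul(o, y)) (Function('K')(y, o) = Add(Mul(o, y), y) = Add(y, Mul(o, y)))
f = 2 (f = Mul(Rational(-1, 3), Mul(-1, Pow(Pow(6, -1), -1))) = Mul(Rational(-1, 3), Mul(-1, Pow(Rational(1, 6), -1))) = Mul(Rational(-1, 3), Mul(-1, 6)) = Mul(Rational(-1, 3), -6) = 2)
Function('W')(Y, q) = Mul(-2, Add(-1, Y), Add(q, Mul(q, Add(1, Y)))) (Function('W')(Y, q) = Mul(-2, Mul(Add(Mul(q, Add(1, Y)), q), Add(Y, -1))) = Mul(-2, Mul(Add(q, Mul(q, Add(1, Y))), Add(-1, Y))) = Mul(-2, Mul(Add(-1, Y), Add(q, Mul(q, Add(1, Y))))) = Mul(-2, Add(-1, Y), Add(q, Mul(q, Add(1, Y)))))
Mul(-137, Add(Function('W')(0, f), 19)) = Mul(-137, Add(Mul(2, 2, Add(2, Mul(-1, 0, Add(1, 0)))), 19)) = Mul(-137, Add(Mul(2, 2, Add(2, Mul(-1, 0, 1))), 19)) = Mul(-137, Add(Mul(2, 2, Add(2, 0)), 19)) = Mul(-137, Add(Mul(2, 2, 2), 19)) = Mul(-137, Add(8, 19)) = Mul(-137, 27) = -3699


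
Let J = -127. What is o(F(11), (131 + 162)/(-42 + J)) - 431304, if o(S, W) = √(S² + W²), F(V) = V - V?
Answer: -72890083/169 ≈ -4.3130e+5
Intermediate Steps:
F(V) = 0
o(F(11), (131 + 162)/(-42 + J)) - 431304 = √(0² + ((131 + 162)/(-42 - 127))²) - 431304 = √(0 + (293/(-169))²) - 431304 = √(0 + (293*(-1/169))²) - 431304 = √(0 + (-293/169)²) - 431304 = √(0 + 85849/28561) - 431304 = √(85849/28561) - 431304 = 293/169 - 431304 = -72890083/169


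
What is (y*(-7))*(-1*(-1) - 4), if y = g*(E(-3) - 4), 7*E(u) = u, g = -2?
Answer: 186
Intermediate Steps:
E(u) = u/7
y = 62/7 (y = -2*((1/7)*(-3) - 4) = -2*(-3/7 - 4) = -2*(-31/7) = 62/7 ≈ 8.8571)
(y*(-7))*(-1*(-1) - 4) = ((62/7)*(-7))*(-1*(-1) - 4) = -62*(1 - 4) = -62*(-3) = 186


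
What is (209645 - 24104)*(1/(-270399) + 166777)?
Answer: 2789072970258634/90133 ≈ 3.0944e+10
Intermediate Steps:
(209645 - 24104)*(1/(-270399) + 166777) = 185541*(-1/270399 + 166777) = 185541*(45096334022/270399) = 2789072970258634/90133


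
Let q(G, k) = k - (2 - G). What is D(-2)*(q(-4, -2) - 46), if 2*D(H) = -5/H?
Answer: -135/2 ≈ -67.500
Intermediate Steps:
q(G, k) = -2 + G + k (q(G, k) = k + (-2 + G) = -2 + G + k)
D(H) = -5/(2*H) (D(H) = (-5/H)/2 = -5/(2*H))
D(-2)*(q(-4, -2) - 46) = (-5/2/(-2))*((-2 - 4 - 2) - 46) = (-5/2*(-1/2))*(-8 - 46) = (5/4)*(-54) = -135/2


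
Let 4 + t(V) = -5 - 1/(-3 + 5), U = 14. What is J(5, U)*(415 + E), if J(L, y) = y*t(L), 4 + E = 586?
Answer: -132601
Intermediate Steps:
E = 582 (E = -4 + 586 = 582)
t(V) = -19/2 (t(V) = -4 + (-5 - 1/(-3 + 5)) = -4 + (-5 - 1/2) = -4 + (-5 - 1*½) = -4 + (-5 - ½) = -4 - 11/2 = -19/2)
J(L, y) = -19*y/2 (J(L, y) = y*(-19/2) = -19*y/2)
J(5, U)*(415 + E) = (-19/2*14)*(415 + 582) = -133*997 = -132601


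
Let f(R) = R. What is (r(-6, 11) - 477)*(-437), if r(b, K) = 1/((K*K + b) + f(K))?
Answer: 26264137/126 ≈ 2.0845e+5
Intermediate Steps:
r(b, K) = 1/(K + b + K²) (r(b, K) = 1/((K*K + b) + K) = 1/((K² + b) + K) = 1/((b + K²) + K) = 1/(K + b + K²))
(r(-6, 11) - 477)*(-437) = (1/(11 - 6 + 11²) - 477)*(-437) = (1/(11 - 6 + 121) - 477)*(-437) = (1/126 - 477)*(-437) = -60101/126*(-437) = 26264137/126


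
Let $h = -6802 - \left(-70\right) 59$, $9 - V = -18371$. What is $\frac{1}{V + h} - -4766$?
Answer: $\frac{74864329}{15708} \approx 4766.0$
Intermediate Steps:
$V = 18380$ ($V = 9 - -18371 = 9 + 18371 = 18380$)
$h = -2672$ ($h = -6802 - -4130 = -6802 + 4130 = -2672$)
$\frac{1}{V + h} - -4766 = \frac{1}{18380 - 2672} - -4766 = \frac{1}{15708} + 4766 = \frac{74864329}{15708}$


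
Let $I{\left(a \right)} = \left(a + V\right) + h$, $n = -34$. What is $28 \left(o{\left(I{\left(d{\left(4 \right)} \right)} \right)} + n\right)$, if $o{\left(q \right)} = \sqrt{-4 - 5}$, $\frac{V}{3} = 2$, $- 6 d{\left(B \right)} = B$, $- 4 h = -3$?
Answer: $-952 + 84 i \approx -952.0 + 84.0 i$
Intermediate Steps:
$h = \frac{3}{4}$ ($h = \left(- \frac{1}{4}\right) \left(-3\right) = \frac{3}{4} \approx 0.75$)
$d{\left(B \right)} = - \frac{B}{6}$
$V = 6$ ($V = 3 \cdot 2 = 6$)
$I{\left(a \right)} = \frac{27}{4} + a$ ($I{\left(a \right)} = \left(a + 6\right) + \frac{3}{4} = \left(6 + a\right) + \frac{3}{4} = \frac{27}{4} + a$)
$o{\left(q \right)} = 3 i$ ($o{\left(q \right)} = \sqrt{-9} = 3 i$)
$28 \left(o{\left(I{\left(d{\left(4 \right)} \right)} \right)} + n\right) = 28 \left(3 i - 34\right) = 28 \left(-34 + 3 i\right) = -952 + 84 i$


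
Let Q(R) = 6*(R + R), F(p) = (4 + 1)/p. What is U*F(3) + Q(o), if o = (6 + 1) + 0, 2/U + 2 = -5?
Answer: 1754/21 ≈ 83.524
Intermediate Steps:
U = -2/7 (U = 2/(-2 - 5) = 2/(-7) = 2*(-⅐) = -2/7 ≈ -0.28571)
o = 7 (o = 7 + 0 = 7)
F(p) = 5/p
Q(R) = 12*R (Q(R) = 6*(2*R) = 12*R)
U*F(3) + Q(o) = -10/(7*3) + 12*7 = -10/(7*3) + 84 = -2/7*5/3 + 84 = -10/21 + 84 = 1754/21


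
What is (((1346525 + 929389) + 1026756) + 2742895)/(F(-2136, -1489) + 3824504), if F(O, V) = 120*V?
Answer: 6045565/3645824 ≈ 1.6582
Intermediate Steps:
(((1346525 + 929389) + 1026756) + 2742895)/(F(-2136, -1489) + 3824504) = (((1346525 + 929389) + 1026756) + 2742895)/(120*(-1489) + 3824504) = ((2275914 + 1026756) + 2742895)/(-178680 + 3824504) = (3302670 + 2742895)/3645824 = 6045565*(1/3645824) = 6045565/3645824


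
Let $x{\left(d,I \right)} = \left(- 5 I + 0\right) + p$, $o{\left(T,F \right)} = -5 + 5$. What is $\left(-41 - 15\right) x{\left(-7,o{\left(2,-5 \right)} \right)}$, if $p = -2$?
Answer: $112$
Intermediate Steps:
$o{\left(T,F \right)} = 0$
$x{\left(d,I \right)} = -2 - 5 I$ ($x{\left(d,I \right)} = \left(- 5 I + 0\right) - 2 = - 5 I - 2 = -2 - 5 I$)
$\left(-41 - 15\right) x{\left(-7,o{\left(2,-5 \right)} \right)} = \left(-41 - 15\right) \left(-2 - 0\right) = - 56 \left(-2 + 0\right) = \left(-56\right) \left(-2\right) = 112$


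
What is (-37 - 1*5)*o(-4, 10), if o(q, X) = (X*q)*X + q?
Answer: 16968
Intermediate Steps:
o(q, X) = q + q*X² (o(q, X) = q*X² + q = q + q*X²)
(-37 - 1*5)*o(-4, 10) = (-37 - 1*5)*(-4*(1 + 10²)) = (-37 - 5)*(-4*(1 + 100)) = -(-168)*101 = -42*(-404) = 16968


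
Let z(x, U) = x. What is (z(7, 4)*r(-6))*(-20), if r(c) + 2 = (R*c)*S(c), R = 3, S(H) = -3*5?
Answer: -37520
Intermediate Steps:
S(H) = -15
r(c) = -2 - 45*c (r(c) = -2 + (3*c)*(-15) = -2 - 45*c)
(z(7, 4)*r(-6))*(-20) = (7*(-2 - 45*(-6)))*(-20) = (7*(-2 + 270))*(-20) = (7*268)*(-20) = 1876*(-20) = -37520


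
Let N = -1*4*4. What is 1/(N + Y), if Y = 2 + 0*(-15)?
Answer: -1/14 ≈ -0.071429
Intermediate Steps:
N = -16 (N = -4*4 = -16)
Y = 2 (Y = 2 + 0 = 2)
1/(N + Y) = 1/(-16 + 2) = 1/(-14) = -1/14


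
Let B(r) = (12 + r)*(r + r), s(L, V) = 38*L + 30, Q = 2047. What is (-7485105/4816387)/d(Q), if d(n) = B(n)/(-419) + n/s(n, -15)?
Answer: 244051129954920/3159322027240405241 ≈ 7.7248e-5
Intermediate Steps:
s(L, V) = 30 + 38*L
B(r) = 2*r*(12 + r) (B(r) = (12 + r)*(2*r) = 2*r*(12 + r))
d(n) = n/(30 + 38*n) - 2*n*(12 + n)/419 (d(n) = (2*n*(12 + n))/(-419) + n/(30 + 38*n) = (2*n*(12 + n))*(-1/419) + n/(30 + 38*n) = -2*n*(12 + n)/419 + n/(30 + 38*n) = n/(30 + 38*n) - 2*n*(12 + n)/419)
(-7485105/4816387)/d(Q) = (-7485105/4816387)/(((1/838)*2047*(419 - 4*(12 + 2047)*(15 + 19*2047))/(15 + 19*2047))) = (-7485105*1/4816387)/(((1/838)*2047*(419 - 4*2059*(15 + 38893))/(15 + 38893))) = -7485105*32604904/(2047*(419 - 4*2059*38908))/4816387 = -7485105*32604904/(2047*(419 - 320446288))/4816387 = -7485105/(4816387*((1/838)*2047*(1/38908)*(-320445869))) = -7485105/(4816387*(-655952693843/32604904)) = -7485105/4816387*(-32604904/655952693843) = 244051129954920/3159322027240405241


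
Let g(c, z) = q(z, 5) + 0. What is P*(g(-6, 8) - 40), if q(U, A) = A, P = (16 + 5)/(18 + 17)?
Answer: -21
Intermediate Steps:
P = ⅗ (P = 21/35 = 21*(1/35) = ⅗ ≈ 0.60000)
g(c, z) = 5 (g(c, z) = 5 + 0 = 5)
P*(g(-6, 8) - 40) = 3*(5 - 40)/5 = (⅗)*(-35) = -21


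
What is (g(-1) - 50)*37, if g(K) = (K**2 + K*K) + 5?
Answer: -1591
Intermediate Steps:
g(K) = 5 + 2*K**2 (g(K) = (K**2 + K**2) + 5 = 2*K**2 + 5 = 5 + 2*K**2)
(g(-1) - 50)*37 = ((5 + 2*(-1)**2) - 50)*37 = ((5 + 2*1) - 50)*37 = ((5 + 2) - 50)*37 = (7 - 50)*37 = -43*37 = -1591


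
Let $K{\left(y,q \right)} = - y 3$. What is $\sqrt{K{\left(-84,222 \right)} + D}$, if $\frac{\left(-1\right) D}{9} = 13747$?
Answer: $3 i \sqrt{13719} \approx 351.38 i$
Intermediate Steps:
$D = -123723$ ($D = \left(-9\right) 13747 = -123723$)
$K{\left(y,q \right)} = - 3 y$
$\sqrt{K{\left(-84,222 \right)} + D} = \sqrt{\left(-3\right) \left(-84\right) - 123723} = \sqrt{252 - 123723} = \sqrt{-123471} = 3 i \sqrt{13719}$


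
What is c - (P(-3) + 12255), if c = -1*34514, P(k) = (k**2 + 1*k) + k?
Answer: -46772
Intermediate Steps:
P(k) = k**2 + 2*k (P(k) = (k**2 + k) + k = (k + k**2) + k = k**2 + 2*k)
c = -34514
c - (P(-3) + 12255) = -34514 - (-3*(2 - 3) + 12255) = -34514 - (-3*(-1) + 12255) = -34514 - (3 + 12255) = -34514 - 1*12258 = -34514 - 12258 = -46772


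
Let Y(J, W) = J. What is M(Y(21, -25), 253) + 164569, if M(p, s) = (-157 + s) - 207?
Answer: 164458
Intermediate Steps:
M(p, s) = -364 + s
M(Y(21, -25), 253) + 164569 = (-364 + 253) + 164569 = -111 + 164569 = 164458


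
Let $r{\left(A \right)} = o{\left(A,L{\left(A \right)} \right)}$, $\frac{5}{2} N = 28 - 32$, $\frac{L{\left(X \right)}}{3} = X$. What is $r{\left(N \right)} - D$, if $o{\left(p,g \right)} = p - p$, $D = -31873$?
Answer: $31873$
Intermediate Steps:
$L{\left(X \right)} = 3 X$
$o{\left(p,g \right)} = 0$
$N = - \frac{8}{5}$ ($N = \frac{2 \left(28 - 32\right)}{5} = \frac{2}{5} \left(-4\right) = - \frac{8}{5} \approx -1.6$)
$r{\left(A \right)} = 0$
$r{\left(N \right)} - D = 0 - -31873 = 0 + 31873 = 31873$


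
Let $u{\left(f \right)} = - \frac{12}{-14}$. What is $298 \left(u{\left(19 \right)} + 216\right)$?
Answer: $\frac{452364}{7} \approx 64623.0$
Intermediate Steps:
$u{\left(f \right)} = \frac{6}{7}$ ($u{\left(f \right)} = \left(-12\right) \left(- \frac{1}{14}\right) = \frac{6}{7}$)
$298 \left(u{\left(19 \right)} + 216\right) = 298 \left(\frac{6}{7} + 216\right) = 298 \cdot \frac{1518}{7} = \frac{452364}{7}$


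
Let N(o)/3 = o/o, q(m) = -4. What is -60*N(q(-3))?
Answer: -180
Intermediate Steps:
N(o) = 3 (N(o) = 3*(o/o) = 3*1 = 3)
-60*N(q(-3)) = -60*3 = -180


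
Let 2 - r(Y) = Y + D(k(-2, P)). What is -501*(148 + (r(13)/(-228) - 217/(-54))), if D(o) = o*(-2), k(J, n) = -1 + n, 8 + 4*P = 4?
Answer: -52116859/684 ≈ -76194.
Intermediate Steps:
P = -1 (P = -2 + (¼)*4 = -2 + 1 = -1)
D(o) = -2*o
r(Y) = -2 - Y (r(Y) = 2 - (Y - 2*(-1 - 1)) = 2 - (Y - 2*(-2)) = 2 - (Y + 4) = 2 - (4 + Y) = 2 + (-4 - Y) = -2 - Y)
-501*(148 + (r(13)/(-228) - 217/(-54))) = -501*(148 + ((-2 - 1*13)/(-228) - 217/(-54))) = -501*(148 + ((-2 - 13)*(-1/228) - 217*(-1/54))) = -501*(148 + (-15*(-1/228) + 217/54)) = -501*(148 + (5/76 + 217/54)) = -501*(148 + 8381/2052) = -501*312077/2052 = -52116859/684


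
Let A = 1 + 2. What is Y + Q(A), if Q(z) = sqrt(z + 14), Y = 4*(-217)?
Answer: -868 + sqrt(17) ≈ -863.88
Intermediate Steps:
Y = -868
A = 3
Q(z) = sqrt(14 + z)
Y + Q(A) = -868 + sqrt(14 + 3) = -868 + sqrt(17)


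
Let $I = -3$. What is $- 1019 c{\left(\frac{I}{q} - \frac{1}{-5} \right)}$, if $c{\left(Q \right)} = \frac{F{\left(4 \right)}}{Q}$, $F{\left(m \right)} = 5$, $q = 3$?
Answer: $\frac{25475}{4} \approx 6368.8$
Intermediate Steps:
$c{\left(Q \right)} = \frac{5}{Q}$
$- 1019 c{\left(\frac{I}{q} - \frac{1}{-5} \right)} = - 1019 \frac{5}{- \frac{3}{3} - \frac{1}{-5}} = - 1019 \frac{5}{\left(-3\right) \frac{1}{3} - - \frac{1}{5}} = - 1019 \frac{5}{-1 + \frac{1}{5}} = - 1019 \frac{5}{- \frac{4}{5}} = - 1019 \cdot 5 \left(- \frac{5}{4}\right) = \left(-1019\right) \left(- \frac{25}{4}\right) = \frac{25475}{4}$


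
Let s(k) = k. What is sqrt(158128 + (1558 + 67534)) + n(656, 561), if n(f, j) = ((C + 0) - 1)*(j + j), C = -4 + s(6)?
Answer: 1122 + 2*sqrt(56805) ≈ 1598.7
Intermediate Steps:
C = 2 (C = -4 + 6 = 2)
n(f, j) = 2*j (n(f, j) = ((2 + 0) - 1)*(j + j) = (2 - 1)*(2*j) = 1*(2*j) = 2*j)
sqrt(158128 + (1558 + 67534)) + n(656, 561) = sqrt(158128 + (1558 + 67534)) + 2*561 = sqrt(158128 + 69092) + 1122 = sqrt(227220) + 1122 = 2*sqrt(56805) + 1122 = 1122 + 2*sqrt(56805)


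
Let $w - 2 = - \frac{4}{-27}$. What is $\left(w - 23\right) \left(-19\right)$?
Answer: $\frac{10697}{27} \approx 396.19$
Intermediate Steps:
$w = \frac{58}{27}$ ($w = 2 - \frac{4}{-27} = 2 - - \frac{4}{27} = 2 + \frac{4}{27} = \frac{58}{27} \approx 2.1481$)
$\left(w - 23\right) \left(-19\right) = \left(\frac{58}{27} - 23\right) \left(-19\right) = \left(- \frac{563}{27}\right) \left(-19\right) = \frac{10697}{27}$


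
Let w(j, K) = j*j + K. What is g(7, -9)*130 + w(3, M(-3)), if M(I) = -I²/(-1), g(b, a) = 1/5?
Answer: 44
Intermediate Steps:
g(b, a) = ⅕
M(I) = I² (M(I) = -I²*(-1) = I²)
w(j, K) = K + j² (w(j, K) = j² + K = K + j²)
g(7, -9)*130 + w(3, M(-3)) = (⅕)*130 + ((-3)² + 3²) = 26 + (9 + 9) = 26 + 18 = 44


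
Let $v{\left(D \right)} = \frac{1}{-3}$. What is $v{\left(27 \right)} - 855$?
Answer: $- \frac{2566}{3} \approx -855.33$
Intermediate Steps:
$v{\left(D \right)} = - \frac{1}{3}$
$v{\left(27 \right)} - 855 = - \frac{1}{3} - 855 = - \frac{2566}{3}$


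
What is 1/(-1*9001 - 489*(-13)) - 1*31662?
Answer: -83714329/2644 ≈ -31662.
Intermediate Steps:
1/(-1*9001 - 489*(-13)) - 1*31662 = 1/(-9001 + 6357) - 31662 = 1/(-2644) - 31662 = -1/2644 - 31662 = -83714329/2644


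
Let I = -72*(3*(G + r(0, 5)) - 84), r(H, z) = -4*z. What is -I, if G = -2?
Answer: -10800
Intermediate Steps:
I = 10800 (I = -72*(3*(-2 - 4*5) - 84) = -72*(3*(-2 - 20) - 84) = -72*(3*(-22) - 84) = -72*(-66 - 84) = -72*(-150) = 10800)
-I = -1*10800 = -10800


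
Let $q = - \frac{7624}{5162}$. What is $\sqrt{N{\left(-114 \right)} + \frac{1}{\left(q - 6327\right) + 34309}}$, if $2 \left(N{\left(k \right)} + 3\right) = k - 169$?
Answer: $\frac{i \sqrt{188406297416008230}}{36108865} \approx 12.021 i$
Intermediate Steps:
$N{\left(k \right)} = - \frac{175}{2} + \frac{k}{2}$ ($N{\left(k \right)} = -3 + \frac{k - 169}{2} = -3 + \frac{-169 + k}{2} = -3 + \left(- \frac{169}{2} + \frac{k}{2}\right) = - \frac{175}{2} + \frac{k}{2}$)
$q = - \frac{3812}{2581}$ ($q = \left(-7624\right) \frac{1}{5162} = - \frac{3812}{2581} \approx -1.4769$)
$\sqrt{N{\left(-114 \right)} + \frac{1}{\left(q - 6327\right) + 34309}} = \sqrt{\left(- \frac{175}{2} + \frac{1}{2} \left(-114\right)\right) + \frac{1}{\left(- \frac{3812}{2581} - 6327\right) + 34309}} = \sqrt{\left(- \frac{175}{2} - 57\right) + \frac{1}{- \frac{16333799}{2581} + 34309}} = \sqrt{- \frac{289}{2} + \frac{1}{\frac{72217730}{2581}}} = \sqrt{- \frac{289}{2} + \frac{2581}{72217730}} = \sqrt{- \frac{5217729702}{36108865}} = \frac{i \sqrt{188406297416008230}}{36108865}$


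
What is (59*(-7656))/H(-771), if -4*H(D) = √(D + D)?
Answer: -301136*I*√1542/257 ≈ -46012.0*I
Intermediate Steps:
H(D) = -√2*√D/4 (H(D) = -√(D + D)/4 = -√2*√D/4)
(59*(-7656))/H(-771) = (59*(-7656))/((-√2*√(-771)/4)) = -451704*2*I*√1542/771 = -301136*I*√1542/257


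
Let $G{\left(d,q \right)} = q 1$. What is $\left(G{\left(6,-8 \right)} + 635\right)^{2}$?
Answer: $393129$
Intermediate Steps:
$G{\left(d,q \right)} = q$
$\left(G{\left(6,-8 \right)} + 635\right)^{2} = \left(-8 + 635\right)^{2} = 627^{2} = 393129$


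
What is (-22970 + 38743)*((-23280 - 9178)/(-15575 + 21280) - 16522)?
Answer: -1487243551764/5705 ≈ -2.6069e+8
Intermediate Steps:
(-22970 + 38743)*((-23280 - 9178)/(-15575 + 21280) - 16522) = 15773*(-32458/5705 - 16522) = 15773*(-94290468/5705) = -1487243551764/5705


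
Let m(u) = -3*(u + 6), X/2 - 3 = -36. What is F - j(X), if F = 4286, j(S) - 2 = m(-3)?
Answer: 4293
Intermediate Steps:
X = -66 (X = 6 + 2*(-36) = 6 - 72 = -66)
m(u) = -18 - 3*u (m(u) = -3*(6 + u) = -18 - 3*u)
j(S) = -7 (j(S) = 2 + (-18 - 3*(-3)) = 2 + (-18 + 9) = 2 - 9 = -7)
F - j(X) = 4286 - 1*(-7) = 4286 + 7 = 4293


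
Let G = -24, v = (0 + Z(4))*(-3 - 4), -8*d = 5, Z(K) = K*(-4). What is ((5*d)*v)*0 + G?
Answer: -24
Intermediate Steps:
Z(K) = -4*K
d = -5/8 (d = -⅛*5 = -5/8 ≈ -0.62500)
v = 112 (v = (0 - 4*4)*(-3 - 4) = (0 - 16)*(-7) = -16*(-7) = 112)
((5*d)*v)*0 + G = ((5*(-5/8))*112)*0 - 24 = -25/8*112*0 - 24 = -350*0 - 24 = 0 - 24 = -24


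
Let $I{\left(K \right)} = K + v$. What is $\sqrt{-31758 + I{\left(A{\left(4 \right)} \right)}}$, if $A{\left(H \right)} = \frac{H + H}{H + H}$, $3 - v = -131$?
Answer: $i \sqrt{31623} \approx 177.83 i$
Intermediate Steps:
$v = 134$ ($v = 3 - -131 = 3 + 131 = 134$)
$A{\left(H \right)} = 1$ ($A{\left(H \right)} = \frac{2 H}{2 H} = 2 H \frac{1}{2 H} = 1$)
$I{\left(K \right)} = 134 + K$ ($I{\left(K \right)} = K + 134 = 134 + K$)
$\sqrt{-31758 + I{\left(A{\left(4 \right)} \right)}} = \sqrt{-31758 + \left(134 + 1\right)} = \sqrt{-31758 + 135} = \sqrt{-31623} = i \sqrt{31623}$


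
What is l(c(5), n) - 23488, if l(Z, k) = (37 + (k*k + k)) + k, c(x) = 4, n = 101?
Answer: -13048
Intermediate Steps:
l(Z, k) = 37 + k² + 2*k (l(Z, k) = (37 + (k² + k)) + k = (37 + (k + k²)) + k = (37 + k + k²) + k = 37 + k² + 2*k)
l(c(5), n) - 23488 = (37 + 101² + 2*101) - 23488 = (37 + 10201 + 202) - 23488 = 10440 - 23488 = -13048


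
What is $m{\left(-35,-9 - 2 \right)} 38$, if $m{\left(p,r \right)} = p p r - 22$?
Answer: $-512886$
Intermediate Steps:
$m{\left(p,r \right)} = -22 + r p^{2}$ ($m{\left(p,r \right)} = p^{2} r - 22 = r p^{2} - 22 = -22 + r p^{2}$)
$m{\left(-35,-9 - 2 \right)} 38 = \left(-22 + \left(-9 - 2\right) \left(-35\right)^{2}\right) 38 = \left(-22 + \left(-9 - 2\right) 1225\right) 38 = \left(-22 - 13475\right) 38 = \left(-13497\right) 38 = -512886$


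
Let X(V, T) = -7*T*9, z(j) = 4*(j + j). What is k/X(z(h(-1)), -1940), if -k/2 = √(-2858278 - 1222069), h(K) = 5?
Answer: -I*√4080347/61110 ≈ -0.033055*I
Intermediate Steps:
z(j) = 8*j (z(j) = 4*(2*j) = 8*j)
X(V, T) = -63*T
k = -2*I*√4080347 (k = -2*√(-2858278 - 1222069) = -2*I*√4080347 ≈ -4040.0*I)
k/X(z(h(-1)), -1940) = (-2*I*√4080347)/((-63*(-1940))) = -2*I*√4080347/122220 = -2*I*√4080347*(1/122220) = -I*√4080347/61110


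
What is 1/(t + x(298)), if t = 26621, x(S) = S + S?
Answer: 1/27217 ≈ 3.6742e-5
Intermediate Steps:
x(S) = 2*S
1/(t + x(298)) = 1/(26621 + 2*298) = 1/(26621 + 596) = 1/27217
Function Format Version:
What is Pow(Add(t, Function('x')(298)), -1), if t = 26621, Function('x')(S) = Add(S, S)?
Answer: Rational(1, 27217) ≈ 3.6742e-5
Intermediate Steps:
Function('x')(S) = Mul(2, S)
Pow(Add(t, Function('x')(298)), -1) = Pow(Add(26621, Mul(2, 298)), -1) = Pow(Add(26621, 596), -1) = Pow(27217, -1) = Rational(1, 27217)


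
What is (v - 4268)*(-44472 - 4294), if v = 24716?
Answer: -997167168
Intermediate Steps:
(v - 4268)*(-44472 - 4294) = (24716 - 4268)*(-44472 - 4294) = 20448*(-48766) = -997167168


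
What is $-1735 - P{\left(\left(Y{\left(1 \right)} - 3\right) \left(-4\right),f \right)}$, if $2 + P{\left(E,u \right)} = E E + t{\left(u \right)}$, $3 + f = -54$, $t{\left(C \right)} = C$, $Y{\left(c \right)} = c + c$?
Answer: $-1692$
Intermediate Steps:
$Y{\left(c \right)} = 2 c$
$f = -57$ ($f = -3 - 54 = -57$)
$P{\left(E,u \right)} = -2 + u + E^{2}$ ($P{\left(E,u \right)} = -2 + \left(E E + u\right) = -2 + \left(E^{2} + u\right) = -2 + \left(u + E^{2}\right) = -2 + u + E^{2}$)
$-1735 - P{\left(\left(Y{\left(1 \right)} - 3\right) \left(-4\right),f \right)} = -1735 - \left(-2 - 57 + \left(\left(2 \cdot 1 - 3\right) \left(-4\right)\right)^{2}\right) = -1735 - \left(-2 - 57 + \left(\left(2 - 3\right) \left(-4\right)\right)^{2}\right) = -1735 - \left(-2 - 57 + \left(\left(-1\right) \left(-4\right)\right)^{2}\right) = -1735 - \left(-2 - 57 + 4^{2}\right) = -1735 - \left(-2 - 57 + 16\right) = -1735 - -43 = -1735 + 43 = -1692$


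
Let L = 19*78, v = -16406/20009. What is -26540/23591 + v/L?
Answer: -30284100941/26905842183 ≈ -1.1256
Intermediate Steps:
v = -16406/20009 (v = -16406*1/20009 = -16406/20009 ≈ -0.81993)
L = 1482
-26540/23591 + v/L = -26540/23591 - 16406/20009/1482 = -26540*1/23591 - 16406/20009*1/1482 = -26540/23591 - 631/1140513 = -30284100941/26905842183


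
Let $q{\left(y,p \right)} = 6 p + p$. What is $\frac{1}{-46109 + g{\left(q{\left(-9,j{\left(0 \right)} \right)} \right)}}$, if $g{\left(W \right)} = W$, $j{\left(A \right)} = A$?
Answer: $- \frac{1}{46109} \approx -2.1688 \cdot 10^{-5}$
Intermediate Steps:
$q{\left(y,p \right)} = 7 p$
$\frac{1}{-46109 + g{\left(q{\left(-9,j{\left(0 \right)} \right)} \right)}} = \frac{1}{-46109 + 7 \cdot 0} = \frac{1}{-46109 + 0} = \frac{1}{-46109} = - \frac{1}{46109}$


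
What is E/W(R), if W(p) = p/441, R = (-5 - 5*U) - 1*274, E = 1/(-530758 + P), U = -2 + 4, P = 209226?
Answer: 441/92922748 ≈ 4.7459e-6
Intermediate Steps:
U = 2
E = -1/321532 (E = 1/(-530758 + 209226) = 1/(-321532) = -1/321532 ≈ -3.1101e-6)
R = -289 (R = (-5 - 5*2) - 1*274 = (-5 - 10) - 274 = -15 - 274 = -289)
W(p) = p/441 (W(p) = p*(1/441) = p/441)
E/W(R) = -1/(321532*((1/441)*(-289))) = -1/(321532*(-289/441)) = -1/321532*(-441/289) = 441/92922748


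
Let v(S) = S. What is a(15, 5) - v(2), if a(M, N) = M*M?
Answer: 223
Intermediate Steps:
a(M, N) = M²
a(15, 5) - v(2) = 15² - 1*2 = 225 - 2 = 223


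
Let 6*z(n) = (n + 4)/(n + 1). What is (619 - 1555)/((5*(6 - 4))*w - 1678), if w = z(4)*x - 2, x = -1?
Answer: 1404/2551 ≈ 0.55037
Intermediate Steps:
z(n) = (4 + n)/(6*(1 + n)) (z(n) = ((n + 4)/(n + 1))/6 = ((4 + n)/(1 + n))/6 = (4 + n)/(6*(1 + n)))
w = -34/15 (w = ((4 + 4)/(6*(1 + 4)))*(-1) - 2 = ((⅙)*8/5)*(-1) - 2 = ((⅙)*(⅕)*8)*(-1) - 2 = (4/15)*(-1) - 2 = -4/15 - 2 = -34/15 ≈ -2.2667)
(619 - 1555)/((5*(6 - 4))*w - 1678) = (619 - 1555)/((5*(6 - 4))*(-34/15) - 1678) = -936/((5*2)*(-34/15) - 1678) = -936/(10*(-34/15) - 1678) = -936/(-68/3 - 1678) = -936/(-5102/3) = -936*(-3/5102) = 1404/2551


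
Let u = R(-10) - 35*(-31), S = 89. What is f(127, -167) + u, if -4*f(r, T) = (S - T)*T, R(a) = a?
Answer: 11763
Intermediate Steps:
u = 1075 (u = -10 - 35*(-31) = -10 + 1085 = 1075)
f(r, T) = -T*(89 - T)/4 (f(r, T) = -(89 - T)*T/4 = -T*(89 - T)/4)
f(127, -167) + u = (¼)*(-167)*(-89 - 167) + 1075 = (¼)*(-167)*(-256) + 1075 = 10688 + 1075 = 11763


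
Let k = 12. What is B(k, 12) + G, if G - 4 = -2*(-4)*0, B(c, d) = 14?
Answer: 18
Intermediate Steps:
G = 4 (G = 4 - 2*(-4)*0 = 4 + 8*0 = 4 + 0 = 4)
B(k, 12) + G = 14 + 4 = 18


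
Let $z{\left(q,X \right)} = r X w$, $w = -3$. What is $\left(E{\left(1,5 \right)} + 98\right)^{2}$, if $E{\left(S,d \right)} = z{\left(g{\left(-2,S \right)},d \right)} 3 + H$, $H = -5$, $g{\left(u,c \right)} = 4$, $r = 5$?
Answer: $17424$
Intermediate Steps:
$z{\left(q,X \right)} = - 15 X$ ($z{\left(q,X \right)} = 5 X \left(-3\right) = - 15 X$)
$E{\left(S,d \right)} = -5 - 45 d$ ($E{\left(S,d \right)} = - 15 d 3 - 5 = - 45 d - 5 = -5 - 45 d$)
$\left(E{\left(1,5 \right)} + 98\right)^{2} = \left(\left(-5 - 225\right) + 98\right)^{2} = \left(-230 + 98\right)^{2} = \left(-132\right)^{2} = 17424$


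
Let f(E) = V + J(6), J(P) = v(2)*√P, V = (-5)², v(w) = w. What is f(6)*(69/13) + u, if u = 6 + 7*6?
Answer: 2349/13 + 138*√6/13 ≈ 206.69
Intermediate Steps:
u = 48 (u = 6 + 42 = 48)
V = 25
J(P) = 2*√P
f(E) = 25 + 2*√6
f(6)*(69/13) + u = (25 + 2*√6)*(69/13) + 48 = (1725/13 + 138*√6/13) + 48 = 2349/13 + 138*√6/13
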